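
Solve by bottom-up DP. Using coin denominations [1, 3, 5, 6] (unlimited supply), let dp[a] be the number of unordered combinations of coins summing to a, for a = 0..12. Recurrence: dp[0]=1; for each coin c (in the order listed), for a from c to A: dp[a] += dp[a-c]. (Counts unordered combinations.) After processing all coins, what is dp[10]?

after  coin     0     1     2     3     4     5     6     7     8     9    10    11    12
          1     1     1     1     1     1     1     1     1     1     1     1     1     1
          3     1     1     1     2     2     2     3     3     3     4     4     4     5
          5     1     1     1     2     2     3     4     4     5     6     7     8     9
          6     1     1     1     2     2     3     5     5     6     8     9    11    14

9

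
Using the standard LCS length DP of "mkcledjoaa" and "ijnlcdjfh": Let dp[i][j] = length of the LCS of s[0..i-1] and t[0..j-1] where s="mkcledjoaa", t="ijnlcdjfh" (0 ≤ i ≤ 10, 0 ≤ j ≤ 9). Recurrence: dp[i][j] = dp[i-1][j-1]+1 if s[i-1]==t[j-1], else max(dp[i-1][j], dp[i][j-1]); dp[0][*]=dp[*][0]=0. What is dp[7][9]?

3

   ''  i  j  n  l  c  d  j  f  h
''  0  0  0  0  0  0  0  0  0  0
 m  0  0  0  0  0  0  0  0  0  0
 k  0  0  0  0  0  0  0  0  0  0
 c  0  0  0  0  0  1  1  1  1  1
 l  0  0  0  0  1  1  1  1  1  1
 e  0  0  0  0  1  1  1  1  1  1
 d  0  0  0  0  1  1  2  2  2  2
 j  0  0  1  1  1  1  2  3  3  3
 o  0  0  1  1  1  1  2  3  3  3
 a  0  0  1  1  1  1  2  3  3  3
 a  0  0  1  1  1  1  2  3  3  3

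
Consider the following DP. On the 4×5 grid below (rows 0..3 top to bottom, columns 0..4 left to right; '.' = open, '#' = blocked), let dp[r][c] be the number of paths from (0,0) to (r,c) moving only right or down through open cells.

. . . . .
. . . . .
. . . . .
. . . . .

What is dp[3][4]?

35

r\c   0   1   2   3   4
  0   1   1   1   1   1
  1   1   2   3   4   5
  2   1   3   6  10  15
  3   1   4  10  20  35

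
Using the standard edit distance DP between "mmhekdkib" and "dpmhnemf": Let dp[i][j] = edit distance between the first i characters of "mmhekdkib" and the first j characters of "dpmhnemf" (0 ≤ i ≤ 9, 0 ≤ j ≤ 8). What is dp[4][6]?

3

   ''  d  p  m  h  n  e  m  f
''  0  1  2  3  4  5  6  7  8
 m  1  1  2  2  3  4  5  6  7
 m  2  2  2  2  3  4  5  5  6
 h  3  3  3  3  2  3  4  5  6
 e  4  4  4  4  3  3  3  4  5
 k  5  5  5  5  4  4  4  4  5
 d  6  5  6  6  5  5  5  5  5
 k  7  6  6  7  6  6  6  6  6
 i  8  7  7  7  7  7  7  7  7
 b  9  8  8  8  8  8  8  8  8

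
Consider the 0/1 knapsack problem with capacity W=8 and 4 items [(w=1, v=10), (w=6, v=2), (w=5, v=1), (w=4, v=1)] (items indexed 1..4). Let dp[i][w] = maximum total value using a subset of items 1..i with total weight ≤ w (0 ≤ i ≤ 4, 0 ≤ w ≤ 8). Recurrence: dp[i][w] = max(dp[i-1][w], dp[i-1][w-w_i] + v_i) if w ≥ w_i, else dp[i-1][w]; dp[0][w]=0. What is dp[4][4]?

i\w   0   1   2   3   4   5   6   7   8
  0   0   0   0   0   0   0   0   0   0
  1   0  10  10  10  10  10  10  10  10
  2   0  10  10  10  10  10  10  12  12
  3   0  10  10  10  10  10  11  12  12
  4   0  10  10  10  10  11  11  12  12

10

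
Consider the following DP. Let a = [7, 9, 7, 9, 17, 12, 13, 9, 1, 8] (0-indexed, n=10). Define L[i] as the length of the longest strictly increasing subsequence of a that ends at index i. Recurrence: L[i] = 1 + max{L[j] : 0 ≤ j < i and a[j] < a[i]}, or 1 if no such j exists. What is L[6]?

   i    0    1    2    3    4    5    6    7    8    9
a[i]    7    9    7    9   17   12   13    9    1    8
L[i]    1    2    1    2    3    3    4    2    1    2

4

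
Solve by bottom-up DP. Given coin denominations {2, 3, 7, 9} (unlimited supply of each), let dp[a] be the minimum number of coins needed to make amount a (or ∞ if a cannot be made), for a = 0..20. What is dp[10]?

2

 a  0  1  2  3  4  5  6  7  8  9 10 11 12 13 14 15 16 17 18 19 20
dp  0  -  1  1  2  2  2  1  3  1  2  2  2  3  2  3  2  3  2  3  3
(- denotes ∞ / unreachable)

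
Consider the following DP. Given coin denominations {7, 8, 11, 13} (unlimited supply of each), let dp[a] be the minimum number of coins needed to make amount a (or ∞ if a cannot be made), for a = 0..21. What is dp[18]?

2

 a  0  1  2  3  4  5  6  7  8  9 10 11 12 13 14 15 16 17 18 19 20 21
dp  0  -  -  -  -  -  -  1  1  -  -  1  -  1  2  2  2  -  2  2  2  2
(- denotes ∞ / unreachable)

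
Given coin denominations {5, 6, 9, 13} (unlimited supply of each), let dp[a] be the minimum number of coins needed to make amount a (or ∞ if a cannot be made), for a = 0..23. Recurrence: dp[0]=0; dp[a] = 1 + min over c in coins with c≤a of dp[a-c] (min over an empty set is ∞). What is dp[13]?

 a  0  1  2  3  4  5  6  7  8  9 10 11 12 13 14 15 16 17 18 19 20 21 22 23
dp  0  -  -  -  -  1  1  -  -  1  2  2  2  1  2  2  3  3  2  2  3  3  2  3
(- denotes ∞ / unreachable)

1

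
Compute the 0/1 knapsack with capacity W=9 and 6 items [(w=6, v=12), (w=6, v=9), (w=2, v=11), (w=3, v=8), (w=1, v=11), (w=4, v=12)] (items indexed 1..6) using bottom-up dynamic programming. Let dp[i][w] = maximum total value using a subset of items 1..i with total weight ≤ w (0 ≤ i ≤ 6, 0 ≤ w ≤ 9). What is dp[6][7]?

i\w   0   1   2   3   4   5   6   7   8   9
  0   0   0   0   0   0   0   0   0   0   0
  1   0   0   0   0   0   0  12  12  12  12
  2   0   0   0   0   0   0  12  12  12  12
  3   0   0  11  11  11  11  12  12  23  23
  4   0   0  11  11  11  19  19  19  23  23
  5   0  11  11  22  22  22  30  30  30  34
  6   0  11  11  22  22  23  30  34  34  34

34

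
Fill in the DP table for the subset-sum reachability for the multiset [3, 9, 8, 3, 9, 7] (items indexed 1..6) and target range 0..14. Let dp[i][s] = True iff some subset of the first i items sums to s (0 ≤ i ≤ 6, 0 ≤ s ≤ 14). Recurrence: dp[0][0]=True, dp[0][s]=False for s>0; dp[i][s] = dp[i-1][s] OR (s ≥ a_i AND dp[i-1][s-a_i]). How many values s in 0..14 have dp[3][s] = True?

6

i\s   0   1   2   3   4   5   6   7   8   9  10  11  12  13  14
  0   T   F   F   F   F   F   F   F   F   F   F   F   F   F   F
  1   T   F   F   T   F   F   F   F   F   F   F   F   F   F   F
  2   T   F   F   T   F   F   F   F   F   T   F   F   T   F   F
  3   T   F   F   T   F   F   F   F   T   T   F   T   T   F   F
  4   T   F   F   T   F   F   T   F   T   T   F   T   T   F   T
  5   T   F   F   T   F   F   T   F   T   T   F   T   T   F   T
  6   T   F   F   T   F   F   T   T   T   T   T   T   T   T   T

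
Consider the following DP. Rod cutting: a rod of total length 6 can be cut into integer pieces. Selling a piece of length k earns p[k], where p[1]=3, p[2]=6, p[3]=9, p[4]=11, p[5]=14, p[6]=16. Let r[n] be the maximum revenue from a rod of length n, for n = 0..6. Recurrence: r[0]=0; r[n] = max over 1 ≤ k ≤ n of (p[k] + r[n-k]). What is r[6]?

18

   n    0    1    2    3    4    5    6
r[n]    0    3    6    9   12   15   18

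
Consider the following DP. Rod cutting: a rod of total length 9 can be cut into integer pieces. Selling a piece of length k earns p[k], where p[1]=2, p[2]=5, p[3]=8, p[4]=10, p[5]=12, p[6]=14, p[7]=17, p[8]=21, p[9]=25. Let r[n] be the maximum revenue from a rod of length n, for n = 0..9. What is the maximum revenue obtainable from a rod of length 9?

25

   n    0    1    2    3    4    5    6    7    8    9
r[n]    0    2    5    8   10   13   16   18   21   25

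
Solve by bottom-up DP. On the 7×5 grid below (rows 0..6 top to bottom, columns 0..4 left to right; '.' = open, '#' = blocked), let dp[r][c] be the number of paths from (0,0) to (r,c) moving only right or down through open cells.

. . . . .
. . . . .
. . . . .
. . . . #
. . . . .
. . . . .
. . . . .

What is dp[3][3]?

r\c   0   1   2   3   4
  0   1   1   1   1   1
  1   1   2   3   4   5
  2   1   3   6  10  15
  3   1   4  10  20   0
  4   1   5  15  35  35
  5   1   6  21  56  91
  6   1   7  28  84 175

20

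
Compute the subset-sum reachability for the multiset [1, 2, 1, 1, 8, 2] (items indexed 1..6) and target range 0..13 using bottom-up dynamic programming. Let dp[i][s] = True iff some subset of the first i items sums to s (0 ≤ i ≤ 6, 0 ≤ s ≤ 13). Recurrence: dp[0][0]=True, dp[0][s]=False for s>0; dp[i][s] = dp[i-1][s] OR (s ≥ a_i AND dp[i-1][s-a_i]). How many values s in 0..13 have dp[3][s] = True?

i\s   0   1   2   3   4   5   6   7   8   9  10  11  12  13
  0   T   F   F   F   F   F   F   F   F   F   F   F   F   F
  1   T   T   F   F   F   F   F   F   F   F   F   F   F   F
  2   T   T   T   T   F   F   F   F   F   F   F   F   F   F
  3   T   T   T   T   T   F   F   F   F   F   F   F   F   F
  4   T   T   T   T   T   T   F   F   F   F   F   F   F   F
  5   T   T   T   T   T   T   F   F   T   T   T   T   T   T
  6   T   T   T   T   T   T   T   T   T   T   T   T   T   T

5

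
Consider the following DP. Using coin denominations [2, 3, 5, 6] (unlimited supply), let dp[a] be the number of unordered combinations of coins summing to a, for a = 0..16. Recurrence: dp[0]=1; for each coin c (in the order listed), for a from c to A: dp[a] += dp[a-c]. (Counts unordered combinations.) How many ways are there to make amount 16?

after  coin     0     1     2     3     4     5     6     7     8     9    10    11    12    13    14    15    16
          2     1     0     1     0     1     0     1     0     1     0     1     0     1     0     1     0     1
          3     1     0     1     1     1     1     2     1     2     2     2     2     3     2     3     3     3
          5     1     0     1     1     1     2     2     2     3     3     4     4     5     5     6     7     7
          6     1     0     1     1     1     2     3     2     4     4     5     6     8     7    10    11    12

12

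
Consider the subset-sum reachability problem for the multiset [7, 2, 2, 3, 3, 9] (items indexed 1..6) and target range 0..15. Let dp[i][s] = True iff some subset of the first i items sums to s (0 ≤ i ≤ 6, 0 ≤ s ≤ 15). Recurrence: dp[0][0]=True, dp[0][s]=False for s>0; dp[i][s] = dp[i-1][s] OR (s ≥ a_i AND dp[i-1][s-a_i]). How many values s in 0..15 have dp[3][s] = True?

6

i\s   0   1   2   3   4   5   6   7   8   9  10  11  12  13  14  15
  0   T   F   F   F   F   F   F   F   F   F   F   F   F   F   F   F
  1   T   F   F   F   F   F   F   T   F   F   F   F   F   F   F   F
  2   T   F   T   F   F   F   F   T   F   T   F   F   F   F   F   F
  3   T   F   T   F   T   F   F   T   F   T   F   T   F   F   F   F
  4   T   F   T   T   T   T   F   T   F   T   T   T   T   F   T   F
  5   T   F   T   T   T   T   T   T   T   T   T   T   T   T   T   T
  6   T   F   T   T   T   T   T   T   T   T   T   T   T   T   T   T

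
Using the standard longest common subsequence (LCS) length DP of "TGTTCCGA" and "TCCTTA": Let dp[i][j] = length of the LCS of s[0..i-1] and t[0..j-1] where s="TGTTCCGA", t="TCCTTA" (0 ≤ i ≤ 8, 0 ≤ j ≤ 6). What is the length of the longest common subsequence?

   ''  T  C  C  T  T  A
''  0  0  0  0  0  0  0
 T  0  1  1  1  1  1  1
 G  0  1  1  1  1  1  1
 T  0  1  1  1  2  2  2
 T  0  1  1  1  2  3  3
 C  0  1  2  2  2  3  3
 C  0  1  2  3  3  3  3
 G  0  1  2  3  3  3  3
 A  0  1  2  3  3  3  4

4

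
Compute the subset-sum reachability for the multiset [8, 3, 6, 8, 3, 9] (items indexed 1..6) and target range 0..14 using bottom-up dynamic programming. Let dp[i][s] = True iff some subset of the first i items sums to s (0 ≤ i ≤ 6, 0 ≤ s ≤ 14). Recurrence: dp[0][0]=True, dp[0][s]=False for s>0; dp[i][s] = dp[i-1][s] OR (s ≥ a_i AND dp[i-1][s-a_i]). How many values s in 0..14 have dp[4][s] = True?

i\s   0   1   2   3   4   5   6   7   8   9  10  11  12  13  14
  0   T   F   F   F   F   F   F   F   F   F   F   F   F   F   F
  1   T   F   F   F   F   F   F   F   T   F   F   F   F   F   F
  2   T   F   F   T   F   F   F   F   T   F   F   T   F   F   F
  3   T   F   F   T   F   F   T   F   T   T   F   T   F   F   T
  4   T   F   F   T   F   F   T   F   T   T   F   T   F   F   T
  5   T   F   F   T   F   F   T   F   T   T   F   T   T   F   T
  6   T   F   F   T   F   F   T   F   T   T   F   T   T   F   T

7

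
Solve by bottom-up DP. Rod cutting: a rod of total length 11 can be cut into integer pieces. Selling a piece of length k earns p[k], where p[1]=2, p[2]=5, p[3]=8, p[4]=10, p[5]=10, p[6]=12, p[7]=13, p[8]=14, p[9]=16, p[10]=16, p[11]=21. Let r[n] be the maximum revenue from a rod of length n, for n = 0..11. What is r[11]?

29

   n    0    1    2    3    4    5    6    7    8    9   10   11
r[n]    0    2    5    8   10   13   16   18   21   24   26   29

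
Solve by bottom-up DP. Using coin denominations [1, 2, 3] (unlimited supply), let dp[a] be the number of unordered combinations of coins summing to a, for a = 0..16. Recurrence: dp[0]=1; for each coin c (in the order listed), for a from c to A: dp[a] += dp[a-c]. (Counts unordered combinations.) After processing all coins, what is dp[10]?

14

after  coin     0     1     2     3     4     5     6     7     8     9    10    11    12    13    14    15    16
          1     1     1     1     1     1     1     1     1     1     1     1     1     1     1     1     1     1
          2     1     1     2     2     3     3     4     4     5     5     6     6     7     7     8     8     9
          3     1     1     2     3     4     5     7     8    10    12    14    16    19    21    24    27    30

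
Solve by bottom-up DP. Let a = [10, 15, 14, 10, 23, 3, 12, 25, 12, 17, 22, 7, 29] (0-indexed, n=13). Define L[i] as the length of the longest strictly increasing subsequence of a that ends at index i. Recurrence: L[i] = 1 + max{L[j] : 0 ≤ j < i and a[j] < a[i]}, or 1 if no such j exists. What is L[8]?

2

   i    0    1    2    3    4    5    6    7    8    9   10   11   12
a[i]   10   15   14   10   23    3   12   25   12   17   22    7   29
L[i]    1    2    2    1    3    1    2    4    2    3    4    2    5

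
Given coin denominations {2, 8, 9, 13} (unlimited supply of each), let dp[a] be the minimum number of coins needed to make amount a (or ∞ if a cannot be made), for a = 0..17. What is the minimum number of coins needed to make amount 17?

2

 a  0  1  2  3  4  5  6  7  8  9 10 11 12 13 14 15 16 17
dp  0  -  1  -  2  -  3  -  1  1  2  2  3  1  4  2  2  2
(- denotes ∞ / unreachable)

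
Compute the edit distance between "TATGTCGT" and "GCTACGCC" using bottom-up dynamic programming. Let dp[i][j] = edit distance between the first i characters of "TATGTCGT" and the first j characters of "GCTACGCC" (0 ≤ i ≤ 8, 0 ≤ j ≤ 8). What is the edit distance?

6

   ''  G  C  T  A  C  G  C  C
''  0  1  2  3  4  5  6  7  8
 T  1  1  2  2  3  4  5  6  7
 A  2  2  2  3  2  3  4  5  6
 T  3  3  3  2  3  3  4  5  6
 G  4  3  4  3  3  4  3  4  5
 T  5  4  4  4  4  4  4  4  5
 C  6  5  4  5  5  4  5  4  4
 G  7  6  5  5  6  5  4  5  5
 T  8  7  6  5  6  6  5  5  6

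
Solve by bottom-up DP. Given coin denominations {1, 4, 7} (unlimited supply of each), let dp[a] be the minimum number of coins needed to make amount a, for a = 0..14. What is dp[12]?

 a  0  1  2  3  4  5  6  7  8  9 10 11 12 13 14
dp  0  1  2  3  1  2  3  1  2  3  4  2  3  4  2

3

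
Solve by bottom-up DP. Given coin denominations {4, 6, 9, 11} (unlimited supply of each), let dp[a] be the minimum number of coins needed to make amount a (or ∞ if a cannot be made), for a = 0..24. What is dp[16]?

 a  0  1  2  3  4  5  6  7  8  9 10 11 12 13 14 15 16 17 18 19 20 21 22 23 24
dp  0  -  -  -  1  -  1  -  2  1  2  1  2  2  3  2  3  2  2  3  2  3  2  3  3
(- denotes ∞ / unreachable)

3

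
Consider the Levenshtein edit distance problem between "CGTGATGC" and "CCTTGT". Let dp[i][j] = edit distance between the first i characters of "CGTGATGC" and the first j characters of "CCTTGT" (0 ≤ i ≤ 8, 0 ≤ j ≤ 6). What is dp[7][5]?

   ''  C  C  T  T  G  T
''  0  1  2  3  4  5  6
 C  1  0  1  2  3  4  5
 G  2  1  1  2  3  3  4
 T  3  2  2  1  2  3  3
 G  4  3  3  2  2  2  3
 A  5  4  4  3  3  3  3
 T  6  5  5  4  3  4  3
 G  7  6  6  5  4  3  4
 C  8  7  6  6  5  4  4

3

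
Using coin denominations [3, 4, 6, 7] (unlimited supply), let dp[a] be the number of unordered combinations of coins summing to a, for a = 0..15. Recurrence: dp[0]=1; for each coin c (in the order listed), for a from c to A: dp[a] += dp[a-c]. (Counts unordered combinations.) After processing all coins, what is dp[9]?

after  coin     0     1     2     3     4     5     6     7     8     9    10    11    12    13    14    15
          3     1     0     0     1     0     0     1     0     0     1     0     0     1     0     0     1
          4     1     0     0     1     1     0     1     1     1     1     1     1     2     1     1     2
          6     1     0     0     1     1     0     2     1     1     2     2     1     4     2     2     4
          7     1     0     0     1     1     0     2     2     1     2     3     2     4     4     4     5

2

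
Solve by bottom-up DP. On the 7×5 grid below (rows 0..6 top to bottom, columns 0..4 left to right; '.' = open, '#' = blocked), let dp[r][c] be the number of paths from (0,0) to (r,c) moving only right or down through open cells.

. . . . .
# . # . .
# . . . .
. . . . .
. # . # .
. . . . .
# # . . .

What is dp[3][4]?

8

r\c   0   1   2   3   4
  0   1   1   1   1   1
  1   0   1   0   1   2
  2   0   1   1   2   4
  3   0   1   2   4   8
  4   0   0   2   0   8
  5   0   0   2   2  10
  6   0   0   2   4  14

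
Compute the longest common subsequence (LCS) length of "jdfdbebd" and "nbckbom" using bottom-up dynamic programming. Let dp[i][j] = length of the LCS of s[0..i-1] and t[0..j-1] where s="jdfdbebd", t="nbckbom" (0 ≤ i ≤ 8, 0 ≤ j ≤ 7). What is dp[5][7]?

1

   ''  n  b  c  k  b  o  m
''  0  0  0  0  0  0  0  0
 j  0  0  0  0  0  0  0  0
 d  0  0  0  0  0  0  0  0
 f  0  0  0  0  0  0  0  0
 d  0  0  0  0  0  0  0  0
 b  0  0  1  1  1  1  1  1
 e  0  0  1  1  1  1  1  1
 b  0  0  1  1  1  2  2  2
 d  0  0  1  1  1  2  2  2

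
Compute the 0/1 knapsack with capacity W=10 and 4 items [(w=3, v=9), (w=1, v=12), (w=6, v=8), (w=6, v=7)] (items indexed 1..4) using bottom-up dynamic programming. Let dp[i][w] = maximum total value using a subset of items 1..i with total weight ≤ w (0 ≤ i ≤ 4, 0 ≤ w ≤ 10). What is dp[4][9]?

i\w   0   1   2   3   4   5   6   7   8   9  10
  0   0   0   0   0   0   0   0   0   0   0   0
  1   0   0   0   9   9   9   9   9   9   9   9
  2   0  12  12  12  21  21  21  21  21  21  21
  3   0  12  12  12  21  21  21  21  21  21  29
  4   0  12  12  12  21  21  21  21  21  21  29

21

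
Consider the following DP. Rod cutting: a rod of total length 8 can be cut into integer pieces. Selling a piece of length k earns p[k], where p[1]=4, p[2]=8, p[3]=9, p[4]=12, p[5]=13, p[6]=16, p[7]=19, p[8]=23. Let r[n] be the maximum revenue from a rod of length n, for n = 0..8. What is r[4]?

   n    0    1    2    3    4    5    6    7    8
r[n]    0    4    8   12   16   20   24   28   32

16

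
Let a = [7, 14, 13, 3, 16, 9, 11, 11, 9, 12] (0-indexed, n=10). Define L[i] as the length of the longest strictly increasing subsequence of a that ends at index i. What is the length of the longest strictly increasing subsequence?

4

   i    0    1    2    3    4    5    6    7    8    9
a[i]    7   14   13    3   16    9   11   11    9   12
L[i]    1    2    2    1    3    2    3    3    2    4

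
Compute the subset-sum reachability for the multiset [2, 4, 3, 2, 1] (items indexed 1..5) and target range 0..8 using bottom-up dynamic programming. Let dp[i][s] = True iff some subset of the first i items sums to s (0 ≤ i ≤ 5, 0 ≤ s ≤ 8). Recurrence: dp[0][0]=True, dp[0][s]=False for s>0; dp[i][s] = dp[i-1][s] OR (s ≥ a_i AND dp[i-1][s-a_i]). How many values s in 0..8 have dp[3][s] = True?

i\s   0   1   2   3   4   5   6   7   8
  0   T   F   F   F   F   F   F   F   F
  1   T   F   T   F   F   F   F   F   F
  2   T   F   T   F   T   F   T   F   F
  3   T   F   T   T   T   T   T   T   F
  4   T   F   T   T   T   T   T   T   T
  5   T   T   T   T   T   T   T   T   T

7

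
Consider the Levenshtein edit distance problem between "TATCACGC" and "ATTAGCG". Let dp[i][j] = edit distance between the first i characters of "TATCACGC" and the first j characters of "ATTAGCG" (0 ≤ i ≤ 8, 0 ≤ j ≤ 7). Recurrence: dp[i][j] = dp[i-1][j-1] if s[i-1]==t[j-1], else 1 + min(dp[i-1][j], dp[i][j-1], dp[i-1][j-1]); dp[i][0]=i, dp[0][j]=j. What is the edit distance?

4

   ''  A  T  T  A  G  C  G
''  0  1  2  3  4  5  6  7
 T  1  1  1  2  3  4  5  6
 A  2  1  2  2  2  3  4  5
 T  3  2  1  2  3  3  4  5
 C  4  3  2  2  3  4  3  4
 A  5  4  3  3  2  3  4  4
 C  6  5  4  4  3  3  3  4
 G  7  6  5  5  4  3  4  3
 C  8  7  6  6  5  4  3  4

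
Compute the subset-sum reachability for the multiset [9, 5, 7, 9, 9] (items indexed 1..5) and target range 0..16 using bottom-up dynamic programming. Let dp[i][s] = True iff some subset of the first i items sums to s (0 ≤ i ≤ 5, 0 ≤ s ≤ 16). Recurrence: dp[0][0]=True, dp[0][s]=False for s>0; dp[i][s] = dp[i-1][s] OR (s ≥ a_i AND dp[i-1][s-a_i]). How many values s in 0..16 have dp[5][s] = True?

7

i\s   0   1   2   3   4   5   6   7   8   9  10  11  12  13  14  15  16
  0   T   F   F   F   F   F   F   F   F   F   F   F   F   F   F   F   F
  1   T   F   F   F   F   F   F   F   F   T   F   F   F   F   F   F   F
  2   T   F   F   F   F   T   F   F   F   T   F   F   F   F   T   F   F
  3   T   F   F   F   F   T   F   T   F   T   F   F   T   F   T   F   T
  4   T   F   F   F   F   T   F   T   F   T   F   F   T   F   T   F   T
  5   T   F   F   F   F   T   F   T   F   T   F   F   T   F   T   F   T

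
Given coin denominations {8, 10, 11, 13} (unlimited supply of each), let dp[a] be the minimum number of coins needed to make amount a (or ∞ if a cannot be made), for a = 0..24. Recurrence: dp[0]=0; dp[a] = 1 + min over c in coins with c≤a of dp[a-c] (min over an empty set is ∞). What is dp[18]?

2

 a  0  1  2  3  4  5  6  7  8  9 10 11 12 13 14 15 16 17 18 19 20 21 22 23 24
dp  0  -  -  -  -  -  -  -  1  -  1  1  -  1  -  -  2  -  2  2  2  2  2  2  2
(- denotes ∞ / unreachable)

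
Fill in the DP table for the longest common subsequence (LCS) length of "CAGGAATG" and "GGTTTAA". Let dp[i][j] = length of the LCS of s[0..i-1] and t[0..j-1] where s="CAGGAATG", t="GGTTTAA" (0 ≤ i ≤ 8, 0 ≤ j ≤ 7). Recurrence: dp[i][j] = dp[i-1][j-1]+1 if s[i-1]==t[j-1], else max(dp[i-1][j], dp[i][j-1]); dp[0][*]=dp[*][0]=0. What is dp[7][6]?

   ''  G  G  T  T  T  A  A
''  0  0  0  0  0  0  0  0
 C  0  0  0  0  0  0  0  0
 A  0  0  0  0  0  0  1  1
 G  0  1  1  1  1  1  1  1
 G  0  1  2  2  2  2  2  2
 A  0  1  2  2  2  2  3  3
 A  0  1  2  2  2  2  3  4
 T  0  1  2  3  3  3  3  4
 G  0  1  2  3  3  3  3  4

3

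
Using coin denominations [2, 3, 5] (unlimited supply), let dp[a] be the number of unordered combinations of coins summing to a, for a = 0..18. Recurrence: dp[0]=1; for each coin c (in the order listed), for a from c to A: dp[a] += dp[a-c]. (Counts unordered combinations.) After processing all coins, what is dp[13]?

after  coin     0     1     2     3     4     5     6     7     8     9    10    11    12    13    14    15    16    17    18
          2     1     0     1     0     1     0     1     0     1     0     1     0     1     0     1     0     1     0     1
          3     1     0     1     1     1     1     2     1     2     2     2     2     3     2     3     3     3     3     4
          5     1     0     1     1     1     2     2     2     3     3     4     4     5     5     6     7     7     8     9

5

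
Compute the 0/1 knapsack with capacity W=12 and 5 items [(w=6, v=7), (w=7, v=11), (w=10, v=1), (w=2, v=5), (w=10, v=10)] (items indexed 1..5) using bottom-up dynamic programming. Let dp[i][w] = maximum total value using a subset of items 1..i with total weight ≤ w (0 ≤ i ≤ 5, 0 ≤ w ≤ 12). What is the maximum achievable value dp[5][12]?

16

i\w   0   1   2   3   4   5   6   7   8   9  10  11  12
  0   0   0   0   0   0   0   0   0   0   0   0   0   0
  1   0   0   0   0   0   0   7   7   7   7   7   7   7
  2   0   0   0   0   0   0   7  11  11  11  11  11  11
  3   0   0   0   0   0   0   7  11  11  11  11  11  11
  4   0   0   5   5   5   5   7  11  12  16  16  16  16
  5   0   0   5   5   5   5   7  11  12  16  16  16  16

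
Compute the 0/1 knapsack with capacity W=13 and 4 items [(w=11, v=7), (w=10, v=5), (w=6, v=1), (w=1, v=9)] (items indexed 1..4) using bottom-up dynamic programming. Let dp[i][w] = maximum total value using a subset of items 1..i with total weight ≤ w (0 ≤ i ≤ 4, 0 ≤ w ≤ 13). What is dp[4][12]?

i\w   0   1   2   3   4   5   6   7   8   9  10  11  12  13
  0   0   0   0   0   0   0   0   0   0   0   0   0   0   0
  1   0   0   0   0   0   0   0   0   0   0   0   7   7   7
  2   0   0   0   0   0   0   0   0   0   0   5   7   7   7
  3   0   0   0   0   0   0   1   1   1   1   5   7   7   7
  4   0   9   9   9   9   9   9  10  10  10  10  14  16  16

16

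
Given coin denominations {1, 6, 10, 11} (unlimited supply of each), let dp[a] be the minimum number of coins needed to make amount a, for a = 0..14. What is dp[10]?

1

 a  0  1  2  3  4  5  6  7  8  9 10 11 12 13 14
dp  0  1  2  3  4  5  1  2  3  4  1  1  2  3  4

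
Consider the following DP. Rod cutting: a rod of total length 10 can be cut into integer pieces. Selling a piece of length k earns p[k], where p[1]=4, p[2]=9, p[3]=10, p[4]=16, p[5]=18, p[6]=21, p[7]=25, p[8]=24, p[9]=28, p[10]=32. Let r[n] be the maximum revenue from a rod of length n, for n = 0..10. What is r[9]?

40

   n    0    1    2    3    4    5    6    7    8    9   10
r[n]    0    4    9   13   18   22   27   31   36   40   45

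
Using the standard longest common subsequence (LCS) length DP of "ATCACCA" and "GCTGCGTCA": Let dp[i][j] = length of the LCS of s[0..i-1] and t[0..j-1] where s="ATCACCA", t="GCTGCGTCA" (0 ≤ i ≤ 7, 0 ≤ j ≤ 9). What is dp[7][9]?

4

   ''  G  C  T  G  C  G  T  C  A
''  0  0  0  0  0  0  0  0  0  0
 A  0  0  0  0  0  0  0  0  0  1
 T  0  0  0  1  1  1  1  1  1  1
 C  0  0  1  1  1  2  2  2  2  2
 A  0  0  1  1  1  2  2  2  2  3
 C  0  0  1  1  1  2  2  2  3  3
 C  0  0  1  1  1  2  2  2  3  3
 A  0  0  1  1  1  2  2  2  3  4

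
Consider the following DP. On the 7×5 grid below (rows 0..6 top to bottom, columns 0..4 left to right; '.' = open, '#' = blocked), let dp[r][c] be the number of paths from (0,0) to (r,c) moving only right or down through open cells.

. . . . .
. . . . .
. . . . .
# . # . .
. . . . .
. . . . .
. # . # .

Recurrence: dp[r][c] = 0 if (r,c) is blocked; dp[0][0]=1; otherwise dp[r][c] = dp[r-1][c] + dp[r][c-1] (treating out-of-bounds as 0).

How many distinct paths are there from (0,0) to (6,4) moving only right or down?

r\c   0   1   2   3   4
  0   1   1   1   1   1
  1   1   2   3   4   5
  2   1   3   6  10  15
  3   0   3   0  10  25
  4   0   3   3  13  38
  5   0   3   6  19  57
  6   0   0   6   0  57

57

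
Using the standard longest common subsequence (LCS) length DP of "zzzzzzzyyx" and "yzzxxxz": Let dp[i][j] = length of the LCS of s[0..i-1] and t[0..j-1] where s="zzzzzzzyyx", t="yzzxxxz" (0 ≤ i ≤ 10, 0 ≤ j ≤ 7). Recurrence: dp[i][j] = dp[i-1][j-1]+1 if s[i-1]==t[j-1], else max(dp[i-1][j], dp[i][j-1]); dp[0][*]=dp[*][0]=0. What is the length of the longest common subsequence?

3

   ''  y  z  z  x  x  x  z
''  0  0  0  0  0  0  0  0
 z  0  0  1  1  1  1  1  1
 z  0  0  1  2  2  2  2  2
 z  0  0  1  2  2  2  2  3
 z  0  0  1  2  2  2  2  3
 z  0  0  1  2  2  2  2  3
 z  0  0  1  2  2  2  2  3
 z  0  0  1  2  2  2  2  3
 y  0  1  1  2  2  2  2  3
 y  0  1  1  2  2  2  2  3
 x  0  1  1  2  3  3  3  3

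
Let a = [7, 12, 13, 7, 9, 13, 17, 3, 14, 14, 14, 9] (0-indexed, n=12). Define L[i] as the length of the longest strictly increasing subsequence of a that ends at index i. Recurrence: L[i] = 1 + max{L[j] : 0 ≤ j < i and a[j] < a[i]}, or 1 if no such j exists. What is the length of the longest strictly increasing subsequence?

   i    0    1    2    3    4    5    6    7    8    9   10   11
a[i]    7   12   13    7    9   13   17    3   14   14   14    9
L[i]    1    2    3    1    2    3    4    1    4    4    4    2

4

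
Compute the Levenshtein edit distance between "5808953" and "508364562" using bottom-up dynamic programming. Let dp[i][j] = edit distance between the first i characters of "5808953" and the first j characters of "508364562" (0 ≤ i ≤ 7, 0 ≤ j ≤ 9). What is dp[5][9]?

7

   ''  5  0  8  3  6  4  5  6  2
''  0  1  2  3  4  5  6  7  8  9
 5  1  0  1  2  3  4  5  6  7  8
 8  2  1  1  1  2  3  4  5  6  7
 0  3  2  1  2  2  3  4  5  6  7
 8  4  3  2  1  2  3  4  5  6  7
 9  5  4  3  2  2  3  4  5  6  7
 5  6  5  4  3  3  3  4  4  5  6
 3  7  6  5  4  3  4  4  5  5  6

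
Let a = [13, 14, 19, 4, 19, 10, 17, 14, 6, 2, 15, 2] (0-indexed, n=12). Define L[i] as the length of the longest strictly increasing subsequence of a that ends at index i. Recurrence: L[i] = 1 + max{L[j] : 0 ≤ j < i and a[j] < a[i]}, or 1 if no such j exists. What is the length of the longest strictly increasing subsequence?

4

   i    0    1    2    3    4    5    6    7    8    9   10   11
a[i]   13   14   19    4   19   10   17   14    6    2   15    2
L[i]    1    2    3    1    3    2    3    3    2    1    4    1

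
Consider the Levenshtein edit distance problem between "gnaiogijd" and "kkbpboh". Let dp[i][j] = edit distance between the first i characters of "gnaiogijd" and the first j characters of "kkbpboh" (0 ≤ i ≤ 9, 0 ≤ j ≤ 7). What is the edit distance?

   ''  k  k  b  p  b  o  h
''  0  1  2  3  4  5  6  7
 g  1  1  2  3  4  5  6  7
 n  2  2  2  3  4  5  6  7
 a  3  3  3  3  4  5  6  7
 i  4  4  4  4  4  5  6  7
 o  5  5  5  5  5  5  5  6
 g  6  6  6  6  6  6  6  6
 i  7  7  7  7  7  7  7  7
 j  8  8  8  8  8  8  8  8
 d  9  9  9  9  9  9  9  9

9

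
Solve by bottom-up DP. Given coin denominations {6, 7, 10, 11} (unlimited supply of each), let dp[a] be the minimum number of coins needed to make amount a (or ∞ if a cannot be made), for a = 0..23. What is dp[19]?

3

 a  0  1  2  3  4  5  6  7  8  9 10 11 12 13 14 15 16 17 18 19 20 21 22 23
dp  0  -  -  -  -  -  1  1  -  -  1  1  2  2  2  -  2  2  2  3  2  2  2  3
(- denotes ∞ / unreachable)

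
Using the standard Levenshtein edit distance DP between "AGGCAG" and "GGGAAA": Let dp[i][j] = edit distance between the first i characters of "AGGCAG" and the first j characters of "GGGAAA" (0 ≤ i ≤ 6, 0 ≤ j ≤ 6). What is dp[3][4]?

   ''  G  G  G  A  A  A
''  0  1  2  3  4  5  6
 A  1  1  2  3  3  4  5
 G  2  1  1  2  3  4  5
 G  3  2  1  1  2  3  4
 C  4  3  2  2  2  3  4
 A  5  4  3  3  2  2  3
 G  6  5  4  3  3  3  3

2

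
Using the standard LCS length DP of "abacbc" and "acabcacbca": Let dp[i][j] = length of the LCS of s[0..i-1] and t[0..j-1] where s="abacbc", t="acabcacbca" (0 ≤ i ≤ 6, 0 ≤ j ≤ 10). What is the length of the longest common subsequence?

   ''  a  c  a  b  c  a  c  b  c  a
''  0  0  0  0  0  0  0  0  0  0  0
 a  0  1  1  1  1  1  1  1  1  1  1
 b  0  1  1  1  2  2  2  2  2  2  2
 a  0  1  1  2  2  2  3  3  3  3  3
 c  0  1  2  2  2  3  3  4  4  4  4
 b  0  1  2  2  3  3  3  4  5  5  5
 c  0  1  2  2  3  4  4  4  5  6  6

6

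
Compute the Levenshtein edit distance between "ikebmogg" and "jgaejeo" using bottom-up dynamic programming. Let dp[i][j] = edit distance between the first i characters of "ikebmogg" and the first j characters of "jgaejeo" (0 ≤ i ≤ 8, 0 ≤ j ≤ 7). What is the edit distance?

   ''  j  g  a  e  j  e  o
''  0  1  2  3  4  5  6  7
 i  1  1  2  3  4  5  6  7
 k  2  2  2  3  4  5  6  7
 e  3  3  3  3  3  4  5  6
 b  4  4  4  4  4  4  5  6
 m  5  5  5  5  5  5  5  6
 o  6  6  6  6  6  6  6  5
 g  7  7  6  7  7  7  7  6
 g  8  8  7  7  8  8  8  7

7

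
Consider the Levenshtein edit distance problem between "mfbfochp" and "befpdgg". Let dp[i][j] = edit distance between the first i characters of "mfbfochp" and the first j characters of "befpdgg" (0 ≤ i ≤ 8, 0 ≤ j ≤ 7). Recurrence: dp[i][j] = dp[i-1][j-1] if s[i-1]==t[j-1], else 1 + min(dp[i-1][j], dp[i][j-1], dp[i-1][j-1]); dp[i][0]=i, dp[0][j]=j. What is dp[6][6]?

6

   ''  b  e  f  p  d  g  g
''  0  1  2  3  4  5  6  7
 m  1  1  2  3  4  5  6  7
 f  2  2  2  2  3  4  5  6
 b  3  2  3  3  3  4  5  6
 f  4  3  3  3  4  4  5  6
 o  5  4  4  4  4  5  5  6
 c  6  5  5  5  5  5  6  6
 h  7  6  6  6  6  6  6  7
 p  8  7  7  7  6  7  7  7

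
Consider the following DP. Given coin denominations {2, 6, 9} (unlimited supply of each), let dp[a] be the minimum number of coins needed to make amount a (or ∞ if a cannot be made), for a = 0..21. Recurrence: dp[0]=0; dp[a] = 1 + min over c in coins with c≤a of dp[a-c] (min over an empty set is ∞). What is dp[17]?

 a  0  1  2  3  4  5  6  7  8  9 10 11 12 13 14 15 16 17 18 19 20 21
dp  0  -  1  -  2  -  1  -  2  1  3  2  2  3  3  2  4  3  2  4  3  3
(- denotes ∞ / unreachable)

3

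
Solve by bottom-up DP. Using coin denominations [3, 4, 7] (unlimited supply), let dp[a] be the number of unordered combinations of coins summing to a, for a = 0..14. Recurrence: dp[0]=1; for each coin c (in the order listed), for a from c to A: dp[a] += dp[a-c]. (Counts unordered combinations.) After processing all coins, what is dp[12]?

after  coin     0     1     2     3     4     5     6     7     8     9    10    11    12    13    14
          3     1     0     0     1     0     0     1     0     0     1     0     0     1     0     0
          4     1     0     0     1     1     0     1     1     1     1     1     1     2     1     1
          7     1     0     0     1     1     0     1     2     1     1     2     2     2     2     3

2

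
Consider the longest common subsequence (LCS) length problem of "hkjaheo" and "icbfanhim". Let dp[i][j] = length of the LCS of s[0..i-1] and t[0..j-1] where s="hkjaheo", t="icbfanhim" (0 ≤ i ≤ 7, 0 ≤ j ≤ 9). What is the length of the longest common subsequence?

   ''  i  c  b  f  a  n  h  i  m
''  0  0  0  0  0  0  0  0  0  0
 h  0  0  0  0  0  0  0  1  1  1
 k  0  0  0  0  0  0  0  1  1  1
 j  0  0  0  0  0  0  0  1  1  1
 a  0  0  0  0  0  1  1  1  1  1
 h  0  0  0  0  0  1  1  2  2  2
 e  0  0  0  0  0  1  1  2  2  2
 o  0  0  0  0  0  1  1  2  2  2

2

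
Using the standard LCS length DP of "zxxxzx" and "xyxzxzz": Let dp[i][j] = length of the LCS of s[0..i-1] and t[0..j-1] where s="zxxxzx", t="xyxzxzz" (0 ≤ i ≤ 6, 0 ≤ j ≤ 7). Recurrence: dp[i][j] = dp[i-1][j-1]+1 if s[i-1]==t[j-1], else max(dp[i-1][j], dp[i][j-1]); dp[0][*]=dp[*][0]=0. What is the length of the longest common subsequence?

4

   ''  x  y  x  z  x  z  z
''  0  0  0  0  0  0  0  0
 z  0  0  0  0  1  1  1  1
 x  0  1  1  1  1  2  2  2
 x  0  1  1  2  2  2  2  2
 x  0  1  1  2  2  3  3  3
 z  0  1  1  2  3  3  4  4
 x  0  1  1  2  3  4  4  4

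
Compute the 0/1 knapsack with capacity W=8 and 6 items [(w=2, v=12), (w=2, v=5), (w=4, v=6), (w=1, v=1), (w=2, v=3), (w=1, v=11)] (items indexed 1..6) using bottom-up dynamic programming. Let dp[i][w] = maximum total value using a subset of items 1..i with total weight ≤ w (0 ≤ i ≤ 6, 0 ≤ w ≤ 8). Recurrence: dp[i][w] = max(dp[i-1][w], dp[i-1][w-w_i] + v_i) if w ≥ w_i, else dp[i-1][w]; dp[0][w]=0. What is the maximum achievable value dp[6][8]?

32

i\w   0   1   2   3   4   5   6   7   8
  0   0   0   0   0   0   0   0   0   0
  1   0   0  12  12  12  12  12  12  12
  2   0   0  12  12  17  17  17  17  17
  3   0   0  12  12  17  17  18  18  23
  4   0   1  12  13  17  18  18  19  23
  5   0   1  12  13  17  18  20  21  23
  6   0  11  12  23  24  28  29  31  32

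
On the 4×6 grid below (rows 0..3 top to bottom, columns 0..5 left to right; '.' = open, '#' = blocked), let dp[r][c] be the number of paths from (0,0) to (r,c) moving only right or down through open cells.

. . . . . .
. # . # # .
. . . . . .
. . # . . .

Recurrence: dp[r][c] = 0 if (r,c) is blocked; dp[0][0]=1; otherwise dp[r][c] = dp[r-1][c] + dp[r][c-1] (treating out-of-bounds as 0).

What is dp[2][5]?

3

r\c   0   1   2   3   4   5
  0   1   1   1   1   1   1
  1   1   0   1   0   0   1
  2   1   1   2   2   2   3
  3   1   2   0   2   4   7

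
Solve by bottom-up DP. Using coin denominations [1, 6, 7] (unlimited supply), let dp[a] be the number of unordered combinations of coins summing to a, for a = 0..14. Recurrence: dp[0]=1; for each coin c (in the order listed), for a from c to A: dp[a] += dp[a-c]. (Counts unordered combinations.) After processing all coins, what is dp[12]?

4

after  coin     0     1     2     3     4     5     6     7     8     9    10    11    12    13    14
          1     1     1     1     1     1     1     1     1     1     1     1     1     1     1     1
          6     1     1     1     1     1     1     2     2     2     2     2     2     3     3     3
          7     1     1     1     1     1     1     2     3     3     3     3     3     4     5     6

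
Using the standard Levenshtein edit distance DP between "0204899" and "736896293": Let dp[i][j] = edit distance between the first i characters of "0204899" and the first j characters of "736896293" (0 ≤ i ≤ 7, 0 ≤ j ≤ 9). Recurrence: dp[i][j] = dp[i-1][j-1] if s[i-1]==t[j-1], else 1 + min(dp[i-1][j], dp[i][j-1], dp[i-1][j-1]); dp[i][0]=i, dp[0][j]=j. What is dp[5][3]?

5

   ''  7  3  6  8  9  6  2  9  3
''  0  1  2  3  4  5  6  7  8  9
 0  1  1  2  3  4  5  6  7  8  9
 2  2  2  2  3  4  5  6  6  7  8
 0  3  3  3  3  4  5  6  7  7  8
 4  4  4  4  4  4  5  6  7  8  8
 8  5  5  5  5  4  5  6  7  8  9
 9  6  6  6  6  5  4  5  6  7  8
 9  7  7  7  7  6  5  5  6  6  7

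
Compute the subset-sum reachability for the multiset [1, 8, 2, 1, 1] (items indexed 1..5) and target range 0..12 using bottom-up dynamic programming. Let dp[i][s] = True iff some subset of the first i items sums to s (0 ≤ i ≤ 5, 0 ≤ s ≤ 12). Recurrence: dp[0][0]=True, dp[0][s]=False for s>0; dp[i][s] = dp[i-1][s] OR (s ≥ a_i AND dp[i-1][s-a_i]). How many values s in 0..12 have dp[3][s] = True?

i\s   0   1   2   3   4   5   6   7   8   9  10  11  12
  0   T   F   F   F   F   F   F   F   F   F   F   F   F
  1   T   T   F   F   F   F   F   F   F   F   F   F   F
  2   T   T   F   F   F   F   F   F   T   T   F   F   F
  3   T   T   T   T   F   F   F   F   T   T   T   T   F
  4   T   T   T   T   T   F   F   F   T   T   T   T   T
  5   T   T   T   T   T   T   F   F   T   T   T   T   T

8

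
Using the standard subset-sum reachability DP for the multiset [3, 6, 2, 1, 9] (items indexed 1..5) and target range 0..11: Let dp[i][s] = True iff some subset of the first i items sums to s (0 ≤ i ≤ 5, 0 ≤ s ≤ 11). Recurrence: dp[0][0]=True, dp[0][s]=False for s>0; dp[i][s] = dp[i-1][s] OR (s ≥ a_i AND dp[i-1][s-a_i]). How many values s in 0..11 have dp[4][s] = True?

i\s   0   1   2   3   4   5   6   7   8   9  10  11
  0   T   F   F   F   F   F   F   F   F   F   F   F
  1   T   F   F   T   F   F   F   F   F   F   F   F
  2   T   F   F   T   F   F   T   F   F   T   F   F
  3   T   F   T   T   F   T   T   F   T   T   F   T
  4   T   T   T   T   T   T   T   T   T   T   T   T
  5   T   T   T   T   T   T   T   T   T   T   T   T

12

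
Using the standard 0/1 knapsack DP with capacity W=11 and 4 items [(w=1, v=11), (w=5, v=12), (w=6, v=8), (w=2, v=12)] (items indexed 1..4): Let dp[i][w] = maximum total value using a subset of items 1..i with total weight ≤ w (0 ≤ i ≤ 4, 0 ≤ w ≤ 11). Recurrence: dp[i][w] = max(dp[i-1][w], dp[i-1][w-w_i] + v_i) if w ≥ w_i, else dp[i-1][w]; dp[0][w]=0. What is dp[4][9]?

35

i\w   0   1   2   3   4   5   6   7   8   9  10  11
  0   0   0   0   0   0   0   0   0   0   0   0   0
  1   0  11  11  11  11  11  11  11  11  11  11  11
  2   0  11  11  11  11  12  23  23  23  23  23  23
  3   0  11  11  11  11  12  23  23  23  23  23  23
  4   0  11  12  23  23  23  23  24  35  35  35  35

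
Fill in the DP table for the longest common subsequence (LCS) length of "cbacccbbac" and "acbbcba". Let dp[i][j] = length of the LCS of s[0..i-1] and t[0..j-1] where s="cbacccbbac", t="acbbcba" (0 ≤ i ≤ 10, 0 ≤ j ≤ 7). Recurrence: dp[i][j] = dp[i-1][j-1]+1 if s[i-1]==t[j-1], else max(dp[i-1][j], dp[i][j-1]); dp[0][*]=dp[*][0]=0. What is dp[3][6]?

   ''  a  c  b  b  c  b  a
''  0  0  0  0  0  0  0  0
 c  0  0  1  1  1  1  1  1
 b  0  0  1  2  2  2  2  2
 a  0  1  1  2  2  2  2  3
 c  0  1  2  2  2  3  3  3
 c  0  1  2  2  2  3  3  3
 c  0  1  2  2  2  3  3  3
 b  0  1  2  3  3  3  4  4
 b  0  1  2  3  4  4  4  4
 a  0  1  2  3  4  4  4  5
 c  0  1  2  3  4  5  5  5

2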